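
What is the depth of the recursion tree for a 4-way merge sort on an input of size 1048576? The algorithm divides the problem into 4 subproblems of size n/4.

For divide and conquer with division factor 4:

Problem sizes at each level:
Level 0: 1048576
Level 1: 262144
Level 2: 65536
Level 3: 16384
Level 4: 4096
Level 5: 1024
Level 6: 256
Level 7: 64
Level 8: 16
Level 9: 4
Level 10: 1

The root is level 0 and the size-1 base case is level 10 (the tree spans levels 0 through 10, i.e. 11 levels counting the root), so the depth is the number of divisions: log_4(1048576) = 10

The recursion tree depth is log_4(1048576) = 10. At each level, the problem size is divided by 4, so it takes 10 divisions to reduce to a base case of size 1. The algorithm makes 4 recursive calls at each level.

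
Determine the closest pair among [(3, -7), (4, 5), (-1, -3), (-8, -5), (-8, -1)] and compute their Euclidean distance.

Computing all pairwise distances among 5 points:

d((3, -7), (4, 5)) = 12.0416
d((3, -7), (-1, -3)) = 5.6569
d((3, -7), (-8, -5)) = 11.1803
d((3, -7), (-8, -1)) = 12.53
d((4, 5), (-1, -3)) = 9.434
d((4, 5), (-8, -5)) = 15.6205
d((4, 5), (-8, -1)) = 13.4164
d((-1, -3), (-8, -5)) = 7.2801
d((-1, -3), (-8, -1)) = 7.2801
d((-8, -5), (-8, -1)) = 4.0 <-- minimum

Closest pair: (-8, -5) and (-8, -1) with distance 4.0

The closest pair is (-8, -5) and (-8, -1) with Euclidean distance 4.0. For 5 points, brute-force pairwise comparison is shown above. For large n, the divide-and-conquer algorithm (sort by x, recurse on halves, check the dividing strip) achieves O(n log n).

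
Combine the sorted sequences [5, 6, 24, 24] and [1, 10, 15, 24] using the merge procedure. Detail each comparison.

Merging process:

Compare 5 vs 1: take 1 from right. Merged: [1]
Compare 5 vs 10: take 5 from left. Merged: [1, 5]
Compare 6 vs 10: take 6 from left. Merged: [1, 5, 6]
Compare 24 vs 10: take 10 from right. Merged: [1, 5, 6, 10]
Compare 24 vs 15: take 15 from right. Merged: [1, 5, 6, 10, 15]
Compare 24 vs 24: take 24 from left. Merged: [1, 5, 6, 10, 15, 24]
Compare 24 vs 24: take 24 from left. Merged: [1, 5, 6, 10, 15, 24, 24]
Append remaining from right: [24]. Merged: [1, 5, 6, 10, 15, 24, 24, 24]

Final merged array: [1, 5, 6, 10, 15, 24, 24, 24]
Total comparisons: 7

The merged array is [1, 5, 6, 10, 15, 24, 24, 24], requiring 7 comparisons. The merge step runs in O(n) time where n is the total number of elements.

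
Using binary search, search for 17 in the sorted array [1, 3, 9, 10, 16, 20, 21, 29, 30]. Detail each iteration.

Binary search for 17 in [1, 3, 9, 10, 16, 20, 21, 29, 30]:

lo=0, hi=8, mid=4, arr[mid]=16 -> 16 < 17, search right half
lo=5, hi=8, mid=6, arr[mid]=21 -> 21 > 17, search left half
lo=5, hi=5, mid=5, arr[mid]=20 -> 20 > 17, search left half
lo=5 > hi=4, target 17 not found

Binary search determines that 17 is not in the array after 3 comparisons. The search space was exhausted without finding the target.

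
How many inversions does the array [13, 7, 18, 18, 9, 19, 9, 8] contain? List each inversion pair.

Finding inversions in [13, 7, 18, 18, 9, 19, 9, 8]:

(0, 1): arr[0]=13 > arr[1]=7
(0, 4): arr[0]=13 > arr[4]=9
(0, 6): arr[0]=13 > arr[6]=9
(0, 7): arr[0]=13 > arr[7]=8
(2, 4): arr[2]=18 > arr[4]=9
(2, 6): arr[2]=18 > arr[6]=9
(2, 7): arr[2]=18 > arr[7]=8
(3, 4): arr[3]=18 > arr[4]=9
(3, 6): arr[3]=18 > arr[6]=9
(3, 7): arr[3]=18 > arr[7]=8
(4, 7): arr[4]=9 > arr[7]=8
(5, 6): arr[5]=19 > arr[6]=9
(5, 7): arr[5]=19 > arr[7]=8
(6, 7): arr[6]=9 > arr[7]=8

Total inversions: 14

The array has 14 inversion(s): (0,1), (0,4), (0,6), (0,7), (2,4), (2,6), (2,7), (3,4), (3,6), (3,7), (4,7), (5,6), (5,7), (6,7). Each pair (i,j) satisfies i < j and arr[i] > arr[j].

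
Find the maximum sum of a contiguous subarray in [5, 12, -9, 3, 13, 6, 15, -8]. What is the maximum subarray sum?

Using Kadane's algorithm on [5, 12, -9, 3, 13, 6, 15, -8]:

Scanning through the array:
Position 1 (value 12): max_ending_here = 17, max_so_far = 17
Position 2 (value -9): max_ending_here = 8, max_so_far = 17
Position 3 (value 3): max_ending_here = 11, max_so_far = 17
Position 4 (value 13): max_ending_here = 24, max_so_far = 24
Position 5 (value 6): max_ending_here = 30, max_so_far = 30
Position 6 (value 15): max_ending_here = 45, max_so_far = 45
Position 7 (value -8): max_ending_here = 37, max_so_far = 45

Maximum subarray: [5, 12, -9, 3, 13, 6, 15]
Maximum sum: 45

The maximum subarray is [5, 12, -9, 3, 13, 6, 15] with sum 45. This subarray runs from index 0 to index 6.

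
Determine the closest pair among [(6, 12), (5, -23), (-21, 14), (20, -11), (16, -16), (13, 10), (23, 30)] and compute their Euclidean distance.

Computing all pairwise distances among 7 points:

d((6, 12), (5, -23)) = 35.0143
d((6, 12), (-21, 14)) = 27.074
d((6, 12), (20, -11)) = 26.9258
d((6, 12), (16, -16)) = 29.7321
d((6, 12), (13, 10)) = 7.2801
d((6, 12), (23, 30)) = 24.7588
d((5, -23), (-21, 14)) = 45.2217
d((5, -23), (20, -11)) = 19.2094
d((5, -23), (16, -16)) = 13.0384
d((5, -23), (13, 10)) = 33.9559
d((5, -23), (23, 30)) = 55.9732
d((-21, 14), (20, -11)) = 48.0208
d((-21, 14), (16, -16)) = 47.634
d((-21, 14), (13, 10)) = 34.2345
d((-21, 14), (23, 30)) = 46.8188
d((20, -11), (16, -16)) = 6.4031 <-- minimum
d((20, -11), (13, 10)) = 22.1359
d((20, -11), (23, 30)) = 41.1096
d((16, -16), (13, 10)) = 26.1725
d((16, -16), (23, 30)) = 46.5296
d((13, 10), (23, 30)) = 22.3607

Closest pair: (20, -11) and (16, -16) with distance 6.4031

The closest pair is (20, -11) and (16, -16) with Euclidean distance 6.4031. For 7 points, brute-force pairwise comparison is shown above. For large n, the divide-and-conquer algorithm (sort by x, recurse on halves, check the dividing strip) achieves O(n log n).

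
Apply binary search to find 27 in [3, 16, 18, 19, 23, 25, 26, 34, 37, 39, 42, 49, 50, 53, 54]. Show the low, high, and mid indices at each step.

Binary search for 27 in [3, 16, 18, 19, 23, 25, 26, 34, 37, 39, 42, 49, 50, 53, 54]:

lo=0, hi=14, mid=7, arr[mid]=34 -> 34 > 27, search left half
lo=0, hi=6, mid=3, arr[mid]=19 -> 19 < 27, search right half
lo=4, hi=6, mid=5, arr[mid]=25 -> 25 < 27, search right half
lo=6, hi=6, mid=6, arr[mid]=26 -> 26 < 27, search right half
lo=7 > hi=6, target 27 not found

Binary search determines that 27 is not in the array after 4 comparisons. The search space was exhausted without finding the target.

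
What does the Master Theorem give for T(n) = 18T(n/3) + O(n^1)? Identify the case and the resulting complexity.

Master Theorem for T(n) = 18T(n/3) + O(n^1):

a = 18, b = 3, c = 1
log_b(a) = log_3(18) = 2.6309

Case 1: c = 1 < log_3(18) = 2.6309
T(n) = O(n^(log_3 18))

For T(n) = 18T(n/3) + O(n^1): log_3(18) = 2.6309. This is Case 1 of the Master Theorem (c < log_b(a), work dominated by leaves), giving O(n^(log_3 18)).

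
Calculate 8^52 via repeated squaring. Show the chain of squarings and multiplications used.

Computing 8^52 by squaring (build up from 8^1; each line after the first costs one multiplication):

8^1 = 8
8^2 = (8^1)^2 = 8^2 = 64
8^3 = 8 * 8^2 = 8 * 64 = 512
8^6 = (8^3)^2 = 512^2 = 262144
8^12 = (8^6)^2 = 262144^2 = 68719476736
8^13 = 8 * 8^12 = 8 * 68719476736 = 549755813888
8^26 = (8^13)^2 = 549755813888^2 = 302231454903657293676544
8^52 = (8^26)^2 = 302231454903657293676544^2 = 91343852333181432387730302044767688728495783936

Result: 91343852333181432387730302044767688728495783936
Multiplications needed: 7 (7 lines after 8^1)

8^52 = 91343852333181432387730302044767688728495783936. Using exponentiation by squaring, this requires 7 multiplications. The key idea: if the exponent is even, square the half-power; if odd, multiply by the base once.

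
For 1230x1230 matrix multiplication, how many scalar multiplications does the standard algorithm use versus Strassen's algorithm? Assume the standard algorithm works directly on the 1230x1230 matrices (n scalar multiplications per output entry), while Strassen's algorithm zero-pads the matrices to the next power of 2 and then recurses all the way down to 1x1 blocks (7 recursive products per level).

Matrix multiplication for 1230x1230 matrices:

Strassen's algorithm requires power-of-2 dimensions. Pad 1230x1230 to 2048x2048 (next power of 2).

Standard algorithm: 1230^3 = 1860867000 multiplications
Strassen's algorithm: 7^(log2(2048)) = 7^11 = 1977326743 multiplications
Difference: 1860867000 - 1977326743 = -116459743 (Strassen uses MORE here due to padding overhead — for small or just-over-power-of-2 n, padding can outweigh the per-level savings)

Standard: 1860867000 multiplications (1230^3). Strassen: 1977326743 multiplications (7^11, after padding to 2048x2048). Strassen reduces 8 recursive multiplications to 7 at each level.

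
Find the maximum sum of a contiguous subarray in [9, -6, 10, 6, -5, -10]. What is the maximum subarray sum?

Using Kadane's algorithm on [9, -6, 10, 6, -5, -10]:

Scanning through the array:
Position 1 (value -6): max_ending_here = 3, max_so_far = 9
Position 2 (value 10): max_ending_here = 13, max_so_far = 13
Position 3 (value 6): max_ending_here = 19, max_so_far = 19
Position 4 (value -5): max_ending_here = 14, max_so_far = 19
Position 5 (value -10): max_ending_here = 4, max_so_far = 19

Maximum subarray: [9, -6, 10, 6]
Maximum sum: 19

The maximum subarray is [9, -6, 10, 6] with sum 19. This subarray runs from index 0 to index 3.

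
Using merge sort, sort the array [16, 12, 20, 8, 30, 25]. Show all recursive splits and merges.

Merge sort trace:

Split: [16, 12, 20, 8, 30, 25] -> [16, 12, 20] and [8, 30, 25]
  Split: [16, 12, 20] -> [16] and [12, 20]
    Split: [12, 20] -> [12] and [20]
    Merge: [12] + [20] -> [12, 20]
  Merge: [16] + [12, 20] -> [12, 16, 20]
  Split: [8, 30, 25] -> [8] and [30, 25]
    Split: [30, 25] -> [30] and [25]
    Merge: [30] + [25] -> [25, 30]
  Merge: [8] + [25, 30] -> [8, 25, 30]
Merge: [12, 16, 20] + [8, 25, 30] -> [8, 12, 16, 20, 25, 30]

Final sorted array: [8, 12, 16, 20, 25, 30]

The merge sort proceeds by recursively splitting the array and merging sorted halves.
After all merges, the sorted array is [8, 12, 16, 20, 25, 30].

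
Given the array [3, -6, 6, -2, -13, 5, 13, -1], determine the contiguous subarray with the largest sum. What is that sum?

Using Kadane's algorithm on [3, -6, 6, -2, -13, 5, 13, -1]:

Scanning through the array:
Position 1 (value -6): max_ending_here = -3, max_so_far = 3
Position 2 (value 6): max_ending_here = 6, max_so_far = 6
Position 3 (value -2): max_ending_here = 4, max_so_far = 6
Position 4 (value -13): max_ending_here = -9, max_so_far = 6
Position 5 (value 5): max_ending_here = 5, max_so_far = 6
Position 6 (value 13): max_ending_here = 18, max_so_far = 18
Position 7 (value -1): max_ending_here = 17, max_so_far = 18

Maximum subarray: [5, 13]
Maximum sum: 18

The maximum subarray is [5, 13] with sum 18. This subarray runs from index 5 to index 6.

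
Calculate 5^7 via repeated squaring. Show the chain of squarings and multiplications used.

Computing 5^7 by squaring (build up from 5^1; each line after the first costs one multiplication):

5^1 = 5
5^2 = (5^1)^2 = 5^2 = 25
5^3 = 5 * 5^2 = 5 * 25 = 125
5^6 = (5^3)^2 = 125^2 = 15625
5^7 = 5 * 5^6 = 5 * 15625 = 78125

Result: 78125
Multiplications needed: 4 (4 lines after 5^1)

5^7 = 78125. Using exponentiation by squaring, this requires 4 multiplications. The key idea: if the exponent is even, square the half-power; if odd, multiply by the base once.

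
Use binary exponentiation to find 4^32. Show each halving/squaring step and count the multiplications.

Computing 4^32 by squaring (build up from 4^1; each line after the first costs one multiplication):

4^1 = 4
4^2 = (4^1)^2 = 4^2 = 16
4^4 = (4^2)^2 = 16^2 = 256
4^8 = (4^4)^2 = 256^2 = 65536
4^16 = (4^8)^2 = 65536^2 = 4294967296
4^32 = (4^16)^2 = 4294967296^2 = 18446744073709551616

Result: 18446744073709551616
Multiplications needed: 5 (5 lines after 4^1)

4^32 = 18446744073709551616. Using exponentiation by squaring, this requires 5 multiplications. The key idea: if the exponent is even, square the half-power; if odd, multiply by the base once.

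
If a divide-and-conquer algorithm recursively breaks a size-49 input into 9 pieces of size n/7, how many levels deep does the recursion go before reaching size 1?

For divide and conquer with division factor 7:

Problem sizes at each level:
Level 0: 49
Level 1: 7
Level 2: 1

The root is level 0 and the size-1 base case is level 2 (the tree spans levels 0 through 2, i.e. 3 levels counting the root), so the depth is the number of divisions: log_7(49) = 2

The recursion tree depth is log_7(49) = 2. At each level, the problem size is divided by 7, so it takes 2 divisions to reduce to a base case of size 1. The algorithm makes 9 recursive calls at each level.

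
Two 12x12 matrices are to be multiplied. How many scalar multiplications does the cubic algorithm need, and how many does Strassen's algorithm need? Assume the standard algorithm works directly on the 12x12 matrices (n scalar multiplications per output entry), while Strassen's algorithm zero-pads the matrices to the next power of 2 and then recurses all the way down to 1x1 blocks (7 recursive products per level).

Matrix multiplication for 12x12 matrices:

Strassen's algorithm requires power-of-2 dimensions. Pad 12x12 to 16x16 (next power of 2).

Standard algorithm: 12^3 = 1728 multiplications
Strassen's algorithm: 7^(log2(16)) = 7^4 = 2401 multiplications
Difference: 1728 - 2401 = -673 (Strassen uses MORE here due to padding overhead — for small or just-over-power-of-2 n, padding can outweigh the per-level savings)

Standard: 1728 multiplications (12^3). Strassen: 2401 multiplications (7^4, after padding to 16x16). Strassen reduces 8 recursive multiplications to 7 at each level.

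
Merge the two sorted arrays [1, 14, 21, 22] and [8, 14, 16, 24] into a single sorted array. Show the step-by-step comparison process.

Merging process:

Compare 1 vs 8: take 1 from left. Merged: [1]
Compare 14 vs 8: take 8 from right. Merged: [1, 8]
Compare 14 vs 14: take 14 from left. Merged: [1, 8, 14]
Compare 21 vs 14: take 14 from right. Merged: [1, 8, 14, 14]
Compare 21 vs 16: take 16 from right. Merged: [1, 8, 14, 14, 16]
Compare 21 vs 24: take 21 from left. Merged: [1, 8, 14, 14, 16, 21]
Compare 22 vs 24: take 22 from left. Merged: [1, 8, 14, 14, 16, 21, 22]
Append remaining from right: [24]. Merged: [1, 8, 14, 14, 16, 21, 22, 24]

Final merged array: [1, 8, 14, 14, 16, 21, 22, 24]
Total comparisons: 7

The merged array is [1, 8, 14, 14, 16, 21, 22, 24], requiring 7 comparisons. The merge step runs in O(n) time where n is the total number of elements.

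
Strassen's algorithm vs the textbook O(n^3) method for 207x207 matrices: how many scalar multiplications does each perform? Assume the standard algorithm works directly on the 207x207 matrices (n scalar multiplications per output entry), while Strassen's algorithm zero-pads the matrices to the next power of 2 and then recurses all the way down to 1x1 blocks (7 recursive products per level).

Matrix multiplication for 207x207 matrices:

Strassen's algorithm requires power-of-2 dimensions. Pad 207x207 to 256x256 (next power of 2).

Standard algorithm: 207^3 = 8869743 multiplications
Strassen's algorithm: 7^(log2(256)) = 7^8 = 5764801 multiplications
Savings: 8869743 - 5764801 = 3104942 multiplications

Standard: 8869743 multiplications (207^3). Strassen: 5764801 multiplications (7^8, after padding to 256x256). Strassen reduces 8 recursive multiplications to 7 at each level.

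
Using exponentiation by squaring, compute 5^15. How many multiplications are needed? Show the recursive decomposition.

Computing 5^15 by squaring (build up from 5^1; each line after the first costs one multiplication):

5^1 = 5
5^2 = (5^1)^2 = 5^2 = 25
5^3 = 5 * 5^2 = 5 * 25 = 125
5^6 = (5^3)^2 = 125^2 = 15625
5^7 = 5 * 5^6 = 5 * 15625 = 78125
5^14 = (5^7)^2 = 78125^2 = 6103515625
5^15 = 5 * 5^14 = 5 * 6103515625 = 30517578125

Result: 30517578125
Multiplications needed: 6 (6 lines after 5^1)

5^15 = 30517578125. Using exponentiation by squaring, this requires 6 multiplications. The key idea: if the exponent is even, square the half-power; if odd, multiply by the base once.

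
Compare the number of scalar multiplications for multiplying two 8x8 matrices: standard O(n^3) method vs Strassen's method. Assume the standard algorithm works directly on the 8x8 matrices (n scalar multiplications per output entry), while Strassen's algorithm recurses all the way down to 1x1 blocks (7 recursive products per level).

Matrix multiplication for 8x8 matrices:

Standard algorithm: 8^3 = 512 multiplications
Strassen's algorithm: 7^(log2(8)) = 7^3 = 343 multiplications
Savings: 512 - 343 = 169 multiplications

Standard: 512 multiplications (8^3). Strassen: 343 multiplications (7^3). Strassen reduces 8 recursive multiplications to 7 at each level.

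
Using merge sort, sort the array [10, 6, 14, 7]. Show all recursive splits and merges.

Merge sort trace:

Split: [10, 6, 14, 7] -> [10, 6] and [14, 7]
  Split: [10, 6] -> [10] and [6]
  Merge: [10] + [6] -> [6, 10]
  Split: [14, 7] -> [14] and [7]
  Merge: [14] + [7] -> [7, 14]
Merge: [6, 10] + [7, 14] -> [6, 7, 10, 14]

Final sorted array: [6, 7, 10, 14]

The merge sort proceeds by recursively splitting the array and merging sorted halves.
After all merges, the sorted array is [6, 7, 10, 14].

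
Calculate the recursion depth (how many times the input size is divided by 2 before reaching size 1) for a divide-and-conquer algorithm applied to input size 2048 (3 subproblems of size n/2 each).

For divide and conquer with division factor 2:

Problem sizes at each level:
Level 0: 2048
Level 1: 1024
Level 2: 512
Level 3: 256
Level 4: 128
Level 5: 64
Level 6: 32
Level 7: 16
Level 8: 8
Level 9: 4
Level 10: 2
Level 11: 1

The root is level 0 and the size-1 base case is level 11 (the tree spans levels 0 through 11, i.e. 12 levels counting the root), so the depth is the number of divisions: log_2(2048) = 11

The recursion tree depth is log_2(2048) = 11. At each level, the problem size is divided by 2, so it takes 11 divisions to reduce to a base case of size 1. The algorithm makes 3 recursive calls at each level.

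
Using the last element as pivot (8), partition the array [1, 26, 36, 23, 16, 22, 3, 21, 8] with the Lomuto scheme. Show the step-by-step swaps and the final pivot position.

Lomuto partition with pivot = 8:

Initial array: [1, 26, 36, 23, 16, 22, 3, 21, 8]

arr[0]=1 <= 8: swap with position 0, array becomes [1, 26, 36, 23, 16, 22, 3, 21, 8]
arr[1]=26 > 8: no swap
arr[2]=36 > 8: no swap
arr[3]=23 > 8: no swap
arr[4]=16 > 8: no swap
arr[5]=22 > 8: no swap
arr[6]=3 <= 8: swap with position 1, array becomes [1, 3, 36, 23, 16, 22, 26, 21, 8]
arr[7]=21 > 8: no swap

Place pivot at position 2: [1, 3, 8, 23, 16, 22, 26, 21, 36]
Pivot position: 2

After partitioning with pivot 8, the array becomes [1, 3, 8, 23, 16, 22, 26, 21, 36]. The pivot is placed at index 2. All elements to the left of the pivot are <= 8, and all elements to the right are > 8.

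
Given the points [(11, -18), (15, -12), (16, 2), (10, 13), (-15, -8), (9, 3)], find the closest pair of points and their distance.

Computing all pairwise distances among 6 points:

d((11, -18), (15, -12)) = 7.2111
d((11, -18), (16, 2)) = 20.6155
d((11, -18), (10, 13)) = 31.0161
d((11, -18), (-15, -8)) = 27.8568
d((11, -18), (9, 3)) = 21.095
d((15, -12), (16, 2)) = 14.0357
d((15, -12), (10, 13)) = 25.4951
d((15, -12), (-15, -8)) = 30.2655
d((15, -12), (9, 3)) = 16.1555
d((16, 2), (10, 13)) = 12.53
d((16, 2), (-15, -8)) = 32.573
d((16, 2), (9, 3)) = 7.0711 <-- minimum
d((10, 13), (-15, -8)) = 32.6497
d((10, 13), (9, 3)) = 10.0499
d((-15, -8), (9, 3)) = 26.4008

Closest pair: (16, 2) and (9, 3) with distance 7.0711

The closest pair is (16, 2) and (9, 3) with Euclidean distance 7.0711. For 6 points, brute-force pairwise comparison is shown above. For large n, the divide-and-conquer algorithm (sort by x, recurse on halves, check the dividing strip) achieves O(n log n).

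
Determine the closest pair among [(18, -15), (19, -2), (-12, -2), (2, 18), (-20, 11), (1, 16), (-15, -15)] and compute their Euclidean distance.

Computing all pairwise distances among 7 points:

d((18, -15), (19, -2)) = 13.0384
d((18, -15), (-12, -2)) = 32.6956
d((18, -15), (2, 18)) = 36.6742
d((18, -15), (-20, 11)) = 46.0435
d((18, -15), (1, 16)) = 35.3553
d((18, -15), (-15, -15)) = 33.0
d((19, -2), (-12, -2)) = 31.0
d((19, -2), (2, 18)) = 26.2488
d((19, -2), (-20, 11)) = 41.1096
d((19, -2), (1, 16)) = 25.4558
d((19, -2), (-15, -15)) = 36.4005
d((-12, -2), (2, 18)) = 24.4131
d((-12, -2), (-20, 11)) = 15.2643
d((-12, -2), (1, 16)) = 22.2036
d((-12, -2), (-15, -15)) = 13.3417
d((2, 18), (-20, 11)) = 23.0868
d((2, 18), (1, 16)) = 2.2361 <-- minimum
d((2, 18), (-15, -15)) = 37.1214
d((-20, 11), (1, 16)) = 21.587
d((-20, 11), (-15, -15)) = 26.4764
d((1, 16), (-15, -15)) = 34.8855

Closest pair: (2, 18) and (1, 16) with distance 2.2361

The closest pair is (2, 18) and (1, 16) with Euclidean distance 2.2361. For 7 points, brute-force pairwise comparison is shown above. For large n, the divide-and-conquer algorithm (sort by x, recurse on halves, check the dividing strip) achieves O(n log n).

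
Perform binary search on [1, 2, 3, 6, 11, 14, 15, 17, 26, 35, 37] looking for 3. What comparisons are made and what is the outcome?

Binary search for 3 in [1, 2, 3, 6, 11, 14, 15, 17, 26, 35, 37]:

lo=0, hi=10, mid=5, arr[mid]=14 -> 14 > 3, search left half
lo=0, hi=4, mid=2, arr[mid]=3 -> Found target at index 2!

Binary search finds 3 at index 2 after 2 comparisons. The search repeatedly halves the search space by comparing with the middle element.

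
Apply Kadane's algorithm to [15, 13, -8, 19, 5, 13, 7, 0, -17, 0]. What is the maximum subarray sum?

Using Kadane's algorithm on [15, 13, -8, 19, 5, 13, 7, 0, -17, 0]:

Scanning through the array:
Position 1 (value 13): max_ending_here = 28, max_so_far = 28
Position 2 (value -8): max_ending_here = 20, max_so_far = 28
Position 3 (value 19): max_ending_here = 39, max_so_far = 39
Position 4 (value 5): max_ending_here = 44, max_so_far = 44
Position 5 (value 13): max_ending_here = 57, max_so_far = 57
Position 6 (value 7): max_ending_here = 64, max_so_far = 64
Position 7 (value 0): max_ending_here = 64, max_so_far = 64
Position 8 (value -17): max_ending_here = 47, max_so_far = 64
Position 9 (value 0): max_ending_here = 47, max_so_far = 64

Maximum subarray: [15, 13, -8, 19, 5, 13, 7]
Maximum sum: 64

The maximum subarray is [15, 13, -8, 19, 5, 13, 7] with sum 64. This subarray runs from index 0 to index 6.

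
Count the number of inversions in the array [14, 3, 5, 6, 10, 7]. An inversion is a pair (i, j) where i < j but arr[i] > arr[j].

Finding inversions in [14, 3, 5, 6, 10, 7]:

(0, 1): arr[0]=14 > arr[1]=3
(0, 2): arr[0]=14 > arr[2]=5
(0, 3): arr[0]=14 > arr[3]=6
(0, 4): arr[0]=14 > arr[4]=10
(0, 5): arr[0]=14 > arr[5]=7
(4, 5): arr[4]=10 > arr[5]=7

Total inversions: 6

The array has 6 inversion(s): (0,1), (0,2), (0,3), (0,4), (0,5), (4,5). Each pair (i,j) satisfies i < j and arr[i] > arr[j].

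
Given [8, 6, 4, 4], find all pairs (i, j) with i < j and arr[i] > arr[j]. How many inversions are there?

Finding inversions in [8, 6, 4, 4]:

(0, 1): arr[0]=8 > arr[1]=6
(0, 2): arr[0]=8 > arr[2]=4
(0, 3): arr[0]=8 > arr[3]=4
(1, 2): arr[1]=6 > arr[2]=4
(1, 3): arr[1]=6 > arr[3]=4

Total inversions: 5

The array has 5 inversion(s): (0,1), (0,2), (0,3), (1,2), (1,3). Each pair (i,j) satisfies i < j and arr[i] > arr[j].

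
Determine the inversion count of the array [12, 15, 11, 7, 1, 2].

Finding inversions in [12, 15, 11, 7, 1, 2]:

(0, 2): arr[0]=12 > arr[2]=11
(0, 3): arr[0]=12 > arr[3]=7
(0, 4): arr[0]=12 > arr[4]=1
(0, 5): arr[0]=12 > arr[5]=2
(1, 2): arr[1]=15 > arr[2]=11
(1, 3): arr[1]=15 > arr[3]=7
(1, 4): arr[1]=15 > arr[4]=1
(1, 5): arr[1]=15 > arr[5]=2
(2, 3): arr[2]=11 > arr[3]=7
(2, 4): arr[2]=11 > arr[4]=1
(2, 5): arr[2]=11 > arr[5]=2
(3, 4): arr[3]=7 > arr[4]=1
(3, 5): arr[3]=7 > arr[5]=2

Total inversions: 13

The array has 13 inversion(s): (0,2), (0,3), (0,4), (0,5), (1,2), (1,3), (1,4), (1,5), (2,3), (2,4), (2,5), (3,4), (3,5). Each pair (i,j) satisfies i < j and arr[i] > arr[j].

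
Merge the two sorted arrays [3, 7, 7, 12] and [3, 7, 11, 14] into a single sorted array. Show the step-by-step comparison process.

Merging process:

Compare 3 vs 3: take 3 from left. Merged: [3]
Compare 7 vs 3: take 3 from right. Merged: [3, 3]
Compare 7 vs 7: take 7 from left. Merged: [3, 3, 7]
Compare 7 vs 7: take 7 from left. Merged: [3, 3, 7, 7]
Compare 12 vs 7: take 7 from right. Merged: [3, 3, 7, 7, 7]
Compare 12 vs 11: take 11 from right. Merged: [3, 3, 7, 7, 7, 11]
Compare 12 vs 14: take 12 from left. Merged: [3, 3, 7, 7, 7, 11, 12]
Append remaining from right: [14]. Merged: [3, 3, 7, 7, 7, 11, 12, 14]

Final merged array: [3, 3, 7, 7, 7, 11, 12, 14]
Total comparisons: 7

The merged array is [3, 3, 7, 7, 7, 11, 12, 14], requiring 7 comparisons. The merge step runs in O(n) time where n is the total number of elements.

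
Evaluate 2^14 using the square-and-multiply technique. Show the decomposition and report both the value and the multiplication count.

Computing 2^14 by squaring (build up from 2^1; each line after the first costs one multiplication):

2^1 = 2
2^2 = (2^1)^2 = 2^2 = 4
2^3 = 2 * 2^2 = 2 * 4 = 8
2^6 = (2^3)^2 = 8^2 = 64
2^7 = 2 * 2^6 = 2 * 64 = 128
2^14 = (2^7)^2 = 128^2 = 16384

Result: 16384
Multiplications needed: 5 (5 lines after 2^1)

2^14 = 16384. Using exponentiation by squaring, this requires 5 multiplications. The key idea: if the exponent is even, square the half-power; if odd, multiply by the base once.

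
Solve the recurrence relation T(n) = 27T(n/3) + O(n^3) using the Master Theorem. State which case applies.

Master Theorem for T(n) = 27T(n/3) + O(n^3):

a = 27, b = 3, c = 3
log_b(a) = log_3(27) = 3.0000

Case 2: c = 3 = log_3(27) = 3.0000
T(n) = O(n^3 log n) = O(n^3 log n)

For T(n) = 27T(n/3) + O(n^3): log_3(27) = 3.0000. This is Case 2 of the Master Theorem (c = log_b(a), equal work at all levels), giving O(n^3 log n).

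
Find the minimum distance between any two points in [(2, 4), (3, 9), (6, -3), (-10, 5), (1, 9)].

Computing all pairwise distances among 5 points:

d((2, 4), (3, 9)) = 5.099
d((2, 4), (6, -3)) = 8.0623
d((2, 4), (-10, 5)) = 12.0416
d((2, 4), (1, 9)) = 5.099
d((3, 9), (6, -3)) = 12.3693
d((3, 9), (-10, 5)) = 13.6015
d((3, 9), (1, 9)) = 2.0 <-- minimum
d((6, -3), (-10, 5)) = 17.8885
d((6, -3), (1, 9)) = 13.0
d((-10, 5), (1, 9)) = 11.7047

Closest pair: (3, 9) and (1, 9) with distance 2.0

The closest pair is (3, 9) and (1, 9) with Euclidean distance 2.0. For 5 points, brute-force pairwise comparison is shown above. For large n, the divide-and-conquer algorithm (sort by x, recurse on halves, check the dividing strip) achieves O(n log n).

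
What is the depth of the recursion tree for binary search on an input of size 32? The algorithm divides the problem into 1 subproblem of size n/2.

For divide and conquer with division factor 2:

Problem sizes at each level:
Level 0: 32
Level 1: 16
Level 2: 8
Level 3: 4
Level 4: 2
Level 5: 1

The root is level 0 and the size-1 base case is level 5 (the tree spans levels 0 through 5, i.e. 6 levels counting the root), so the depth is the number of divisions: log_2(32) = 5

The recursion tree depth is log_2(32) = 5. At each level, the problem size is divided by 2, so it takes 5 divisions to reduce to a base case of size 1. The algorithm makes 1 recursive call at each level.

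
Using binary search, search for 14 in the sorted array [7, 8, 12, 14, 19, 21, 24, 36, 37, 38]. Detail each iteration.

Binary search for 14 in [7, 8, 12, 14, 19, 21, 24, 36, 37, 38]:

lo=0, hi=9, mid=4, arr[mid]=19 -> 19 > 14, search left half
lo=0, hi=3, mid=1, arr[mid]=8 -> 8 < 14, search right half
lo=2, hi=3, mid=2, arr[mid]=12 -> 12 < 14, search right half
lo=3, hi=3, mid=3, arr[mid]=14 -> Found target at index 3!

Binary search finds 14 at index 3 after 4 comparisons. The search repeatedly halves the search space by comparing with the middle element.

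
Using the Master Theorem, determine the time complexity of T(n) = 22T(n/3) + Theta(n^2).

Master Theorem for T(n) = 22T(n/3) + O(n^2):

a = 22, b = 3, c = 2
log_b(a) = log_3(22) = 2.8136

Case 1: c = 2 < log_3(22) = 2.8136
T(n) = O(n^(log_3 22))

For T(n) = 22T(n/3) + O(n^2): log_3(22) = 2.8136. This is Case 1 of the Master Theorem (c < log_b(a), work dominated by leaves), giving O(n^(log_3 22)).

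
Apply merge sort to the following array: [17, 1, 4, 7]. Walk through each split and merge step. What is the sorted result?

Merge sort trace:

Split: [17, 1, 4, 7] -> [17, 1] and [4, 7]
  Split: [17, 1] -> [17] and [1]
  Merge: [17] + [1] -> [1, 17]
  Split: [4, 7] -> [4] and [7]
  Merge: [4] + [7] -> [4, 7]
Merge: [1, 17] + [4, 7] -> [1, 4, 7, 17]

Final sorted array: [1, 4, 7, 17]

The merge sort proceeds by recursively splitting the array and merging sorted halves.
After all merges, the sorted array is [1, 4, 7, 17].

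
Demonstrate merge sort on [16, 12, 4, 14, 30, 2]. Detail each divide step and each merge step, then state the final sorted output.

Merge sort trace:

Split: [16, 12, 4, 14, 30, 2] -> [16, 12, 4] and [14, 30, 2]
  Split: [16, 12, 4] -> [16] and [12, 4]
    Split: [12, 4] -> [12] and [4]
    Merge: [12] + [4] -> [4, 12]
  Merge: [16] + [4, 12] -> [4, 12, 16]
  Split: [14, 30, 2] -> [14] and [30, 2]
    Split: [30, 2] -> [30] and [2]
    Merge: [30] + [2] -> [2, 30]
  Merge: [14] + [2, 30] -> [2, 14, 30]
Merge: [4, 12, 16] + [2, 14, 30] -> [2, 4, 12, 14, 16, 30]

Final sorted array: [2, 4, 12, 14, 16, 30]

The merge sort proceeds by recursively splitting the array and merging sorted halves.
After all merges, the sorted array is [2, 4, 12, 14, 16, 30].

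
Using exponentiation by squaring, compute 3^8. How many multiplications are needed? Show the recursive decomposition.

Computing 3^8 by squaring (build up from 3^1; each line after the first costs one multiplication):

3^1 = 3
3^2 = (3^1)^2 = 3^2 = 9
3^4 = (3^2)^2 = 9^2 = 81
3^8 = (3^4)^2 = 81^2 = 6561

Result: 6561
Multiplications needed: 3 (3 lines after 3^1)

3^8 = 6561. Using exponentiation by squaring, this requires 3 multiplications. The key idea: if the exponent is even, square the half-power; if odd, multiply by the base once.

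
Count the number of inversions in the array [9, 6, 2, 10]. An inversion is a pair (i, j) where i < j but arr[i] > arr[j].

Finding inversions in [9, 6, 2, 10]:

(0, 1): arr[0]=9 > arr[1]=6
(0, 2): arr[0]=9 > arr[2]=2
(1, 2): arr[1]=6 > arr[2]=2

Total inversions: 3

The array has 3 inversion(s): (0,1), (0,2), (1,2). Each pair (i,j) satisfies i < j and arr[i] > arr[j].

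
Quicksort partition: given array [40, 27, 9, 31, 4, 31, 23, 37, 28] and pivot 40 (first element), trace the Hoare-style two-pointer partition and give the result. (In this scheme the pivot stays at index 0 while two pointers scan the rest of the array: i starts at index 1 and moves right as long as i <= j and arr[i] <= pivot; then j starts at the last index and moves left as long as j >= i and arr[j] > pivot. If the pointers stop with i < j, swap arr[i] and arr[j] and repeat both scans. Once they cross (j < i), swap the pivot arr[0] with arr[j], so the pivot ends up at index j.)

Hoare-style two-pointer partition with pivot = 40:

Initial array: [40, 27, 9, 31, 4, 31, 23, 37, 28]

Pointers start at i = 1, j = 8.
i ends at 9, j ends at 8: the pointers have crossed (j < i), so scanning stops.

Swap pivot arr[0] with arr[8] to place pivot at position 8: [28, 27, 9, 31, 4, 31, 23, 37, 40]
Pivot position: 8

After partitioning with pivot 40, the array becomes [28, 27, 9, 31, 4, 31, 23, 37, 40]. The pivot is placed at index 8. All elements to the left of the pivot are <= 40, and all elements to the right are > 40.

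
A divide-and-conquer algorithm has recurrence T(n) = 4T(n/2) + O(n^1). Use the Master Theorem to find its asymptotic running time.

Master Theorem for T(n) = 4T(n/2) + O(n^1):

a = 4, b = 2, c = 1
log_b(a) = log_2(4) = 2.0000

Case 1: c = 1 < log_2(4) = 2.0000
T(n) = O(n^(log_2 4)) = O(n^2)

For T(n) = 4T(n/2) + O(n^1): log_2(4) = 2.0000. This is Case 1 of the Master Theorem (c < log_b(a), work dominated by leaves), giving O(n^2).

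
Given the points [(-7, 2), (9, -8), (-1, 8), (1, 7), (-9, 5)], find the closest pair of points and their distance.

Computing all pairwise distances among 5 points:

d((-7, 2), (9, -8)) = 18.868
d((-7, 2), (-1, 8)) = 8.4853
d((-7, 2), (1, 7)) = 9.434
d((-7, 2), (-9, 5)) = 3.6056
d((9, -8), (-1, 8)) = 18.868
d((9, -8), (1, 7)) = 17.0
d((9, -8), (-9, 5)) = 22.2036
d((-1, 8), (1, 7)) = 2.2361 <-- minimum
d((-1, 8), (-9, 5)) = 8.544
d((1, 7), (-9, 5)) = 10.198

Closest pair: (-1, 8) and (1, 7) with distance 2.2361

The closest pair is (-1, 8) and (1, 7) with Euclidean distance 2.2361. For 5 points, brute-force pairwise comparison is shown above. For large n, the divide-and-conquer algorithm (sort by x, recurse on halves, check the dividing strip) achieves O(n log n).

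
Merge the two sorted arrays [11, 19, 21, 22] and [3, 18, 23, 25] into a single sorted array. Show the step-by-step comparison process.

Merging process:

Compare 11 vs 3: take 3 from right. Merged: [3]
Compare 11 vs 18: take 11 from left. Merged: [3, 11]
Compare 19 vs 18: take 18 from right. Merged: [3, 11, 18]
Compare 19 vs 23: take 19 from left. Merged: [3, 11, 18, 19]
Compare 21 vs 23: take 21 from left. Merged: [3, 11, 18, 19, 21]
Compare 22 vs 23: take 22 from left. Merged: [3, 11, 18, 19, 21, 22]
Append remaining from right: [23, 25]. Merged: [3, 11, 18, 19, 21, 22, 23, 25]

Final merged array: [3, 11, 18, 19, 21, 22, 23, 25]
Total comparisons: 6

The merged array is [3, 11, 18, 19, 21, 22, 23, 25], requiring 6 comparisons. The merge step runs in O(n) time where n is the total number of elements.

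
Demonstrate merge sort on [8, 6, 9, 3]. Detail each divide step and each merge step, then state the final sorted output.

Merge sort trace:

Split: [8, 6, 9, 3] -> [8, 6] and [9, 3]
  Split: [8, 6] -> [8] and [6]
  Merge: [8] + [6] -> [6, 8]
  Split: [9, 3] -> [9] and [3]
  Merge: [9] + [3] -> [3, 9]
Merge: [6, 8] + [3, 9] -> [3, 6, 8, 9]

Final sorted array: [3, 6, 8, 9]

The merge sort proceeds by recursively splitting the array and merging sorted halves.
After all merges, the sorted array is [3, 6, 8, 9].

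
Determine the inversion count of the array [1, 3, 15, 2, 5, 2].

Finding inversions in [1, 3, 15, 2, 5, 2]:

(1, 3): arr[1]=3 > arr[3]=2
(1, 5): arr[1]=3 > arr[5]=2
(2, 3): arr[2]=15 > arr[3]=2
(2, 4): arr[2]=15 > arr[4]=5
(2, 5): arr[2]=15 > arr[5]=2
(4, 5): arr[4]=5 > arr[5]=2

Total inversions: 6

The array has 6 inversion(s): (1,3), (1,5), (2,3), (2,4), (2,5), (4,5). Each pair (i,j) satisfies i < j and arr[i] > arr[j].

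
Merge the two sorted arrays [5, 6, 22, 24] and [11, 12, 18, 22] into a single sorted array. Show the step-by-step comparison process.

Merging process:

Compare 5 vs 11: take 5 from left. Merged: [5]
Compare 6 vs 11: take 6 from left. Merged: [5, 6]
Compare 22 vs 11: take 11 from right. Merged: [5, 6, 11]
Compare 22 vs 12: take 12 from right. Merged: [5, 6, 11, 12]
Compare 22 vs 18: take 18 from right. Merged: [5, 6, 11, 12, 18]
Compare 22 vs 22: take 22 from left. Merged: [5, 6, 11, 12, 18, 22]
Compare 24 vs 22: take 22 from right. Merged: [5, 6, 11, 12, 18, 22, 22]
Append remaining from left: [24]. Merged: [5, 6, 11, 12, 18, 22, 22, 24]

Final merged array: [5, 6, 11, 12, 18, 22, 22, 24]
Total comparisons: 7

The merged array is [5, 6, 11, 12, 18, 22, 22, 24], requiring 7 comparisons. The merge step runs in O(n) time where n is the total number of elements.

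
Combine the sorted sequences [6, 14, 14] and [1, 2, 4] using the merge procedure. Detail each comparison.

Merging process:

Compare 6 vs 1: take 1 from right. Merged: [1]
Compare 6 vs 2: take 2 from right. Merged: [1, 2]
Compare 6 vs 4: take 4 from right. Merged: [1, 2, 4]
Append remaining from left: [6, 14, 14]. Merged: [1, 2, 4, 6, 14, 14]

Final merged array: [1, 2, 4, 6, 14, 14]
Total comparisons: 3

The merged array is [1, 2, 4, 6, 14, 14], requiring 3 comparisons. The merge step runs in O(n) time where n is the total number of elements.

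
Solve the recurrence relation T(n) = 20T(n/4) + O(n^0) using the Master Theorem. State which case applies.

Master Theorem for T(n) = 20T(n/4) + O(n^0):

a = 20, b = 4, c = 0
log_b(a) = log_4(20) = 2.1610

Case 1: c = 0 < log_4(20) = 2.1610
T(n) = O(n^(log_4 20))

For T(n) = 20T(n/4) + O(n^0): log_4(20) = 2.1610. This is Case 1 of the Master Theorem (c < log_b(a), work dominated by leaves), giving O(n^(log_4 20)).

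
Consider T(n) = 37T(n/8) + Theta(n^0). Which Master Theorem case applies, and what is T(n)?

Master Theorem for T(n) = 37T(n/8) + O(n^0):

a = 37, b = 8, c = 0
log_b(a) = log_8(37) = 1.7365

Case 1: c = 0 < log_8(37) = 1.7365
T(n) = O(n^(log_8 37))

For T(n) = 37T(n/8) + O(n^0): log_8(37) = 1.7365. This is Case 1 of the Master Theorem (c < log_b(a), work dominated by leaves), giving O(n^(log_8 37)).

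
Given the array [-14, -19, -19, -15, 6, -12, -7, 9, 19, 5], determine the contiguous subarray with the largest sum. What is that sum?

Using Kadane's algorithm on [-14, -19, -19, -15, 6, -12, -7, 9, 19, 5]:

Scanning through the array:
Position 1 (value -19): max_ending_here = -19, max_so_far = -14
Position 2 (value -19): max_ending_here = -19, max_so_far = -14
Position 3 (value -15): max_ending_here = -15, max_so_far = -14
Position 4 (value 6): max_ending_here = 6, max_so_far = 6
Position 5 (value -12): max_ending_here = -6, max_so_far = 6
Position 6 (value -7): max_ending_here = -7, max_so_far = 6
Position 7 (value 9): max_ending_here = 9, max_so_far = 9
Position 8 (value 19): max_ending_here = 28, max_so_far = 28
Position 9 (value 5): max_ending_here = 33, max_so_far = 33

Maximum subarray: [9, 19, 5]
Maximum sum: 33

The maximum subarray is [9, 19, 5] with sum 33. This subarray runs from index 7 to index 9.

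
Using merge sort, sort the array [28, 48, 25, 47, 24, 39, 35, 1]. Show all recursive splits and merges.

Merge sort trace:

Split: [28, 48, 25, 47, 24, 39, 35, 1] -> [28, 48, 25, 47] and [24, 39, 35, 1]
  Split: [28, 48, 25, 47] -> [28, 48] and [25, 47]
    Split: [28, 48] -> [28] and [48]
    Merge: [28] + [48] -> [28, 48]
    Split: [25, 47] -> [25] and [47]
    Merge: [25] + [47] -> [25, 47]
  Merge: [28, 48] + [25, 47] -> [25, 28, 47, 48]
  Split: [24, 39, 35, 1] -> [24, 39] and [35, 1]
    Split: [24, 39] -> [24] and [39]
    Merge: [24] + [39] -> [24, 39]
    Split: [35, 1] -> [35] and [1]
    Merge: [35] + [1] -> [1, 35]
  Merge: [24, 39] + [1, 35] -> [1, 24, 35, 39]
Merge: [25, 28, 47, 48] + [1, 24, 35, 39] -> [1, 24, 25, 28, 35, 39, 47, 48]

Final sorted array: [1, 24, 25, 28, 35, 39, 47, 48]

The merge sort proceeds by recursively splitting the array and merging sorted halves.
After all merges, the sorted array is [1, 24, 25, 28, 35, 39, 47, 48].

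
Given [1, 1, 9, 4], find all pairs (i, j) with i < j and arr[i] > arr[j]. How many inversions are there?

Finding inversions in [1, 1, 9, 4]:

(2, 3): arr[2]=9 > arr[3]=4

Total inversions: 1

The array has 1 inversion(s): (2,3). Each pair (i,j) satisfies i < j and arr[i] > arr[j].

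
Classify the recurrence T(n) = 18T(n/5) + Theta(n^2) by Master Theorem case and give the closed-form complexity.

Master Theorem for T(n) = 18T(n/5) + O(n^2):

a = 18, b = 5, c = 2
log_b(a) = log_5(18) = 1.7959

Case 3: c = 2 > log_5(18) = 1.7959
T(n) = O(n^2) = O(n^2)

For T(n) = 18T(n/5) + O(n^2): log_5(18) = 1.7959. This is Case 3 of the Master Theorem (c > log_b(a), work dominated by root), giving O(n^2).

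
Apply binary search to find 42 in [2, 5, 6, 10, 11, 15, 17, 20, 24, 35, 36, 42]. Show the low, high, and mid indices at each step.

Binary search for 42 in [2, 5, 6, 10, 11, 15, 17, 20, 24, 35, 36, 42]:

lo=0, hi=11, mid=5, arr[mid]=15 -> 15 < 42, search right half
lo=6, hi=11, mid=8, arr[mid]=24 -> 24 < 42, search right half
lo=9, hi=11, mid=10, arr[mid]=36 -> 36 < 42, search right half
lo=11, hi=11, mid=11, arr[mid]=42 -> Found target at index 11!

Binary search finds 42 at index 11 after 4 comparisons. The search repeatedly halves the search space by comparing with the middle element.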